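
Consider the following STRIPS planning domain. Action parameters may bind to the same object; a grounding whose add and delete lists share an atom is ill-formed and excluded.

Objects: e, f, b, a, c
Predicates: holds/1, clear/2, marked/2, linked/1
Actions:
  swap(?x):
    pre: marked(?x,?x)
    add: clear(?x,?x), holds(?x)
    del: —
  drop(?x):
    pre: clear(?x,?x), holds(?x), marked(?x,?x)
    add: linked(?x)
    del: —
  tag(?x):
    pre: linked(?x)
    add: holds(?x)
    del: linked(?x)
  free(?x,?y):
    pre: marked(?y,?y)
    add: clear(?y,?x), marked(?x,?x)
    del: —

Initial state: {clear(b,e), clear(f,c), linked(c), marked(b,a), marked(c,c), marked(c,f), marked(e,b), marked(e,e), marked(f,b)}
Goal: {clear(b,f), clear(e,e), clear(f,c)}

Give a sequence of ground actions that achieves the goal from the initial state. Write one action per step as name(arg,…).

1. swap(e)  →  {clear(b,e), clear(e,e), clear(f,c), holds(e), linked(c), marked(b,a), marked(c,c), marked(c,f), marked(e,b), marked(e,e), marked(f,b)}
2. free(b,e)  →  {clear(b,e), clear(e,b), clear(e,e), clear(f,c), holds(e), linked(c), marked(b,a), marked(b,b), marked(c,c), marked(c,f), marked(e,b), marked(e,e), marked(f,b)}
3. free(f,b)  →  {clear(b,e), clear(b,f), clear(e,b), clear(e,e), clear(f,c), holds(e), linked(c), marked(b,a), marked(b,b), marked(c,c), marked(c,f), marked(e,b), marked(e,e), marked(f,b), marked(f,f)}

swap(e); free(b,e); free(f,b)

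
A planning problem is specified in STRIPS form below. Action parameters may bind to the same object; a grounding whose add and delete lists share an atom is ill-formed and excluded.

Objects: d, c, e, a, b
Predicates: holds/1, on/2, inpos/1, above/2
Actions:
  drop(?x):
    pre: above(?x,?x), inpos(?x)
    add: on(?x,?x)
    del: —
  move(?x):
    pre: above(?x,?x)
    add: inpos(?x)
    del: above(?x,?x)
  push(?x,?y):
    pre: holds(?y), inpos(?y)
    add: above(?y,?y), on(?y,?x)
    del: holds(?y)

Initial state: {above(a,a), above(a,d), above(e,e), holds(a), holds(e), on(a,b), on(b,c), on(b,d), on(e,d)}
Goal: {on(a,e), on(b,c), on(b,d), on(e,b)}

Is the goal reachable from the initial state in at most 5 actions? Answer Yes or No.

Yes

1. move(e)  →  {above(a,a), above(a,d), holds(a), holds(e), inpos(e), on(a,b), on(b,c), on(b,d), on(e,d)}
2. move(a)  →  {above(a,d), holds(a), holds(e), inpos(a), inpos(e), on(a,b), on(b,c), on(b,d), on(e,d)}
3. push(e,a)  →  {above(a,a), above(a,d), holds(e), inpos(a), inpos(e), on(a,b), on(a,e), on(b,c), on(b,d), on(e,d)}
4. push(b,e)  →  {above(a,a), above(a,d), above(e,e), inpos(a), inpos(e), on(a,b), on(a,e), on(b,c), on(b,d), on(e,b), on(e,d)}
optimal plan length = 4; 4 ≤ 5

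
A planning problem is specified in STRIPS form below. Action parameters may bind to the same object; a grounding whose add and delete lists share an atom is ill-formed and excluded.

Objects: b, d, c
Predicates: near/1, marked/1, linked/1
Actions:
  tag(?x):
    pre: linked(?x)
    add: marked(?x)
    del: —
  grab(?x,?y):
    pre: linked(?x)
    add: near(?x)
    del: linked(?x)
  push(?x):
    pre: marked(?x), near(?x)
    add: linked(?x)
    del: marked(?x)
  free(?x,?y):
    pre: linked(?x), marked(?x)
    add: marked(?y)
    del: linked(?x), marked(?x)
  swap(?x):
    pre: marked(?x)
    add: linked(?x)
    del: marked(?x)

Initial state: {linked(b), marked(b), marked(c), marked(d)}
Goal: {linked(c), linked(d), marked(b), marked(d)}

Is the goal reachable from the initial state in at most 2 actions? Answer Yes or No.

1. swap(d)  →  {linked(b), linked(d), marked(b), marked(c)}
2. tag(d)  →  {linked(b), linked(d), marked(b), marked(c), marked(d)}
3. swap(c)  →  {linked(b), linked(c), linked(d), marked(b), marked(d)}
optimal plan length = 3; 3 > 2

No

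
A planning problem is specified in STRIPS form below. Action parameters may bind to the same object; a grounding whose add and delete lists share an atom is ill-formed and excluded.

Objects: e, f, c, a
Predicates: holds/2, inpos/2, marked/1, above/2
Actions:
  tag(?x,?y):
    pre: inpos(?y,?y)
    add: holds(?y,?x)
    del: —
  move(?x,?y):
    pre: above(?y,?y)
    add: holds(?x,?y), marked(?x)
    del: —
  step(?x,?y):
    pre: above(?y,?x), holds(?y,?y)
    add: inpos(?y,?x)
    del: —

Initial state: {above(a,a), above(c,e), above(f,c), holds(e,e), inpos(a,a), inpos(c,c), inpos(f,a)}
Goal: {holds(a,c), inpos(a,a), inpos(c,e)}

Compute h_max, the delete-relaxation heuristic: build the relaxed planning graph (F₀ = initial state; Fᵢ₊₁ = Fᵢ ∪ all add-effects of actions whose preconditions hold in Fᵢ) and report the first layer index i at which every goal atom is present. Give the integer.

2

F0 = init (7 atoms)
F1 = F0 ∪ {holds(a,a), holds(a,c), holds(a,e), holds(a,f), holds(c,a), holds(c,c), holds(c,e), holds(c,f), holds(e,a), holds(f,a), marked(a), marked(c), marked(e), marked(f)}  (21 atoms)
F2 = F1 ∪ {inpos(c,e)}  (22 atoms)
goal ⊆ F2  ⇒  h_max = 2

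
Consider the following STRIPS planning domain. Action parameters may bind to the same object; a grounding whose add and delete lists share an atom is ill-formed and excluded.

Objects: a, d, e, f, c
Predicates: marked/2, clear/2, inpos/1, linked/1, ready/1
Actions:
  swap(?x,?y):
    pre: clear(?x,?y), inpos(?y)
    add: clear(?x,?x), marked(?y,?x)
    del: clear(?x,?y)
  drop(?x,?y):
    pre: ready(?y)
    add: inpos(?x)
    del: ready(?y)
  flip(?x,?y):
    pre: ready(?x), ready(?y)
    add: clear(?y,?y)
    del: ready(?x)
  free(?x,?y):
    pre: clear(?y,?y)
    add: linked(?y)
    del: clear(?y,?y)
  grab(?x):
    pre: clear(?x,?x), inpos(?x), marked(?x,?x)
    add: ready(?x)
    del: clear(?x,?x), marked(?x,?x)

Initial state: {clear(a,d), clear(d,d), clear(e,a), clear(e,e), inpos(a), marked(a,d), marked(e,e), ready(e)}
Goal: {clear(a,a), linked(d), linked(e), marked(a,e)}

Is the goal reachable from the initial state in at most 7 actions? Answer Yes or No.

Yes

1. swap(e,a)  →  {clear(a,d), clear(d,d), clear(e,e), inpos(a), marked(a,d), marked(a,e), marked(e,e), ready(e)}
2. drop(d,e)  →  {clear(a,d), clear(d,d), clear(e,e), inpos(a), inpos(d), marked(a,d), marked(a,e), marked(e,e)}
3. swap(a,d)  →  {clear(a,a), clear(d,d), clear(e,e), inpos(a), inpos(d), marked(a,d), marked(a,e), marked(d,a), marked(e,e)}
4. free(a,d)  →  {clear(a,a), clear(e,e), inpos(a), inpos(d), linked(d), marked(a,d), marked(a,e), marked(d,a), marked(e,e)}
5. free(a,e)  →  {clear(a,a), inpos(a), inpos(d), linked(d), linked(e), marked(a,d), marked(a,e), marked(d,a), marked(e,e)}
optimal plan length = 5; 5 ≤ 7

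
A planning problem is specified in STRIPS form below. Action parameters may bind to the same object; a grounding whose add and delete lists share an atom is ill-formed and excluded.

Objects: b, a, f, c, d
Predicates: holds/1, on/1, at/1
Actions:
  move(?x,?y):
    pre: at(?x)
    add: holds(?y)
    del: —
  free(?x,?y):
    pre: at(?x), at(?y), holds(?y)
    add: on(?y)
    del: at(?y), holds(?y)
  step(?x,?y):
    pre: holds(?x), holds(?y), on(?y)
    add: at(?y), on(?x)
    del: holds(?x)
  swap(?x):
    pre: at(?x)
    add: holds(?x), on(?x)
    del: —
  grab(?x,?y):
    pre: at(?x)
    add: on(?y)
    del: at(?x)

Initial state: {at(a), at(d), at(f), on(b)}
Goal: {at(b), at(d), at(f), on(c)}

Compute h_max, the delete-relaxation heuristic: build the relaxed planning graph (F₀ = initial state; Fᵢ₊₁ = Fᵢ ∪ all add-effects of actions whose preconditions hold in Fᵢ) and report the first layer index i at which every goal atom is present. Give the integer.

2

F0 = init (4 atoms)
F1 = F0 ∪ {holds(a), holds(b), holds(c), holds(d), holds(f), on(a), on(c), on(d), on(f)}  (13 atoms)
F2 = F1 ∪ {at(b), at(c)}  (15 atoms)
goal ⊆ F2  ⇒  h_max = 2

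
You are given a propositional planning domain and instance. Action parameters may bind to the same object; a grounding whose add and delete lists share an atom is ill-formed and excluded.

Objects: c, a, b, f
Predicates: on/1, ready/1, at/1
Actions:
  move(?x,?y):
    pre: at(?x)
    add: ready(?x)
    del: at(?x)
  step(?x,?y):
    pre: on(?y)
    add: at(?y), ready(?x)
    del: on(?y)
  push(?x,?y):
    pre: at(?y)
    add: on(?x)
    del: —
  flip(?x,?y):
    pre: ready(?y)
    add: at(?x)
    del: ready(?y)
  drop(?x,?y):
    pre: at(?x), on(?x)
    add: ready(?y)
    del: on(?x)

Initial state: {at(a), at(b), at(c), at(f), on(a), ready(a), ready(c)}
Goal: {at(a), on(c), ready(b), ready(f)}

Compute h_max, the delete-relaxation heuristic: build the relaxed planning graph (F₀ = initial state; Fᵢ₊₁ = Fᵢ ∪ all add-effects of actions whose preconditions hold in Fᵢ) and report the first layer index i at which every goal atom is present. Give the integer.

1

F0 = init (7 atoms)
F1 = F0 ∪ {on(b), on(c), on(f), ready(b), ready(f)}  (12 atoms)
goal ⊆ F1  ⇒  h_max = 1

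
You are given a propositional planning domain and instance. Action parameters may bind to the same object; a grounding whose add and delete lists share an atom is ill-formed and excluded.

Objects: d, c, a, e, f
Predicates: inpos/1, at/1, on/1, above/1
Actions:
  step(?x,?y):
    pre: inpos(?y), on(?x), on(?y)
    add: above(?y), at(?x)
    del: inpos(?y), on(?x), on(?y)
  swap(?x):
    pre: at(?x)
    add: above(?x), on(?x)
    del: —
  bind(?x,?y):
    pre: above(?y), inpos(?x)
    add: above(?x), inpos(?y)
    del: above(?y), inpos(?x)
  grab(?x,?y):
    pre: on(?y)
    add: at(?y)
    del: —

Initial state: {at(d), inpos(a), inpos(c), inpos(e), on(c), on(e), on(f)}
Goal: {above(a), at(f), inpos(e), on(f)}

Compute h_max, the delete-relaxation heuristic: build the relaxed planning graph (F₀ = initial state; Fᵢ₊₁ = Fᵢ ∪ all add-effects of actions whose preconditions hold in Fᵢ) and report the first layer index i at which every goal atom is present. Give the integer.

F0 = init (7 atoms)
F1 = F0 ∪ {above(c), above(d), above(e), at(c), at(e), at(f), on(d)}  (14 atoms)
F2 = F1 ∪ {above(a), above(f), inpos(d)}  (17 atoms)
goal ⊆ F2  ⇒  h_max = 2

2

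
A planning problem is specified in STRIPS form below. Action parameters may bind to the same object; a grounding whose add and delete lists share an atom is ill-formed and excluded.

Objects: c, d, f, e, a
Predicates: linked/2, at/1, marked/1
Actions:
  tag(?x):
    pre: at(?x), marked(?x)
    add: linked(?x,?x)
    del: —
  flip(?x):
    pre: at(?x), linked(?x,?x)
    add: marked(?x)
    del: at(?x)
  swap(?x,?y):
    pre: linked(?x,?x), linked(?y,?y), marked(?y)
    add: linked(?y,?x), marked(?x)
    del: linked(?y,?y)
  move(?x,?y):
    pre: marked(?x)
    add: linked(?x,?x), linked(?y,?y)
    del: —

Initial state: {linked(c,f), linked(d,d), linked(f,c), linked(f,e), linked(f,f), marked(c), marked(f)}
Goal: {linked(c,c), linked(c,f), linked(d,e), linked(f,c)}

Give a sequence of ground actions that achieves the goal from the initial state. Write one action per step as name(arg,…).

swap(d,f); move(c,e); swap(e,d)

1. swap(d,f)  →  {linked(c,f), linked(d,d), linked(f,c), linked(f,d), linked(f,e), marked(c), marked(d), marked(f)}
2. move(c,e)  →  {linked(c,c), linked(c,f), linked(d,d), linked(e,e), linked(f,c), linked(f,d), linked(f,e), marked(c), marked(d), marked(f)}
3. swap(e,d)  →  {linked(c,c), linked(c,f), linked(d,e), linked(e,e), linked(f,c), linked(f,d), linked(f,e), marked(c), marked(d), marked(e), marked(f)}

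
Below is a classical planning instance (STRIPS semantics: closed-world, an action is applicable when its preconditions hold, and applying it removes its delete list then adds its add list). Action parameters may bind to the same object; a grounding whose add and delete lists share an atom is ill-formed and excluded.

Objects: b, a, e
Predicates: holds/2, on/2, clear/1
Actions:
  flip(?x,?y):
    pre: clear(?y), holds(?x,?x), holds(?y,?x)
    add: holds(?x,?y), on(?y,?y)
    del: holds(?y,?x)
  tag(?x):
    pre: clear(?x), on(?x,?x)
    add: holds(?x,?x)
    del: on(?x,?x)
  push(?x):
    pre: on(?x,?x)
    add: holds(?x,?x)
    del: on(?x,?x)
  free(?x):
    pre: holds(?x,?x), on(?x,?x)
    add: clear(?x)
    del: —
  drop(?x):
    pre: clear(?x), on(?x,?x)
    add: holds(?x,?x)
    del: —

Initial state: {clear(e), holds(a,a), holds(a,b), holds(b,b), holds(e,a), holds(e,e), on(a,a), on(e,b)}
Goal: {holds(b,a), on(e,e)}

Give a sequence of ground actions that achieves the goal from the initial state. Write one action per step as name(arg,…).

1. flip(a,e)  →  {clear(e), holds(a,a), holds(a,b), holds(a,e), holds(b,b), holds(e,e), on(a,a), on(e,b), on(e,e)}
2. free(a)  →  {clear(a), clear(e), holds(a,a), holds(a,b), holds(a,e), holds(b,b), holds(e,e), on(a,a), on(e,b), on(e,e)}
3. flip(b,a)  →  {clear(a), clear(e), holds(a,a), holds(a,e), holds(b,a), holds(b,b), holds(e,e), on(a,a), on(e,b), on(e,e)}

flip(a,e); free(a); flip(b,a)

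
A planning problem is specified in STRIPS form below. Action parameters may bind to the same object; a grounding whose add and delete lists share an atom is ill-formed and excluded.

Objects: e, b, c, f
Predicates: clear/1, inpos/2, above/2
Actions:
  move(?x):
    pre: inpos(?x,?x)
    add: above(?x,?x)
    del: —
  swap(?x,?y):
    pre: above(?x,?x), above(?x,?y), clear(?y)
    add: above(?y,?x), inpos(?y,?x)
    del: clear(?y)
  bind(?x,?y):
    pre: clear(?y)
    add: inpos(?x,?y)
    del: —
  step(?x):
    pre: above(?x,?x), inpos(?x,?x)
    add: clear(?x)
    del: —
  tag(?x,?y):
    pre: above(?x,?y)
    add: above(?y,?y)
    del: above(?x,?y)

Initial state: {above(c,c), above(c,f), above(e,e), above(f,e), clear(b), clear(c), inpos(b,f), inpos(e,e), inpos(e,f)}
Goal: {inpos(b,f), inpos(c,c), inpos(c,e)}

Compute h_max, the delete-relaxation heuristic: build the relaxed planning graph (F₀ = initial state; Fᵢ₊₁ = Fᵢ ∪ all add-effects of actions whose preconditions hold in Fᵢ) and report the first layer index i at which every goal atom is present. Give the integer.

F0 = init (9 atoms)
F1 = F0 ∪ {above(f,f), clear(e), inpos(b,b), inpos(b,c), inpos(c,b), inpos(c,c), inpos(e,b), inpos(e,c), inpos(f,b), inpos(f,c)}  (19 atoms)
F2 = F1 ∪ {above(b,b), above(e,f), inpos(b,e), inpos(c,e), inpos(f,e)}  (24 atoms)
goal ⊆ F2  ⇒  h_max = 2

2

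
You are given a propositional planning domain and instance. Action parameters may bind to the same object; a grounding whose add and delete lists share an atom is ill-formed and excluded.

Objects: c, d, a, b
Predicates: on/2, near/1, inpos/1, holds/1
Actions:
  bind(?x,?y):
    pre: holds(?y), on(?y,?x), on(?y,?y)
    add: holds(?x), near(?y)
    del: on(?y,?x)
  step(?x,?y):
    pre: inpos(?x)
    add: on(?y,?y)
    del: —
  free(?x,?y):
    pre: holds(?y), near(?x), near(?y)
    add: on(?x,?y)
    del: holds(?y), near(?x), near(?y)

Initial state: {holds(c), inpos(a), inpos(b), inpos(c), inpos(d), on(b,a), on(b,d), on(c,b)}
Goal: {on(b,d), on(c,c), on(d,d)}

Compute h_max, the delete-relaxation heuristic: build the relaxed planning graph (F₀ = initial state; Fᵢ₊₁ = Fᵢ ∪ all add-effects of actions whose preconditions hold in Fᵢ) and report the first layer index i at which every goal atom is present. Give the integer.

F0 = init (8 atoms)
F1 = F0 ∪ {on(a,a), on(b,b), on(c,c), on(d,d)}  (12 atoms)
goal ⊆ F1  ⇒  h_max = 1

1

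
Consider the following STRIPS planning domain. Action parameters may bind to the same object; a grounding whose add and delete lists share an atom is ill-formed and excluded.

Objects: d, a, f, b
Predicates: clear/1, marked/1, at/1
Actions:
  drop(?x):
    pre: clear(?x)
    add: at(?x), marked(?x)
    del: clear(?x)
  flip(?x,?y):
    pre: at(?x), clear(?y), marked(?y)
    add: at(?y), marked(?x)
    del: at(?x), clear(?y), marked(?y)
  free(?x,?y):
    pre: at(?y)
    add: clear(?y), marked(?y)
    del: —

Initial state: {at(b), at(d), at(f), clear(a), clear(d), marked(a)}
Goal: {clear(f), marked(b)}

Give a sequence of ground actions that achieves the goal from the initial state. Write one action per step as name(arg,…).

flip(b,a); free(d,f)

1. flip(b,a)  →  {at(a), at(d), at(f), clear(d), marked(b)}
2. free(d,f)  →  {at(a), at(d), at(f), clear(d), clear(f), marked(b), marked(f)}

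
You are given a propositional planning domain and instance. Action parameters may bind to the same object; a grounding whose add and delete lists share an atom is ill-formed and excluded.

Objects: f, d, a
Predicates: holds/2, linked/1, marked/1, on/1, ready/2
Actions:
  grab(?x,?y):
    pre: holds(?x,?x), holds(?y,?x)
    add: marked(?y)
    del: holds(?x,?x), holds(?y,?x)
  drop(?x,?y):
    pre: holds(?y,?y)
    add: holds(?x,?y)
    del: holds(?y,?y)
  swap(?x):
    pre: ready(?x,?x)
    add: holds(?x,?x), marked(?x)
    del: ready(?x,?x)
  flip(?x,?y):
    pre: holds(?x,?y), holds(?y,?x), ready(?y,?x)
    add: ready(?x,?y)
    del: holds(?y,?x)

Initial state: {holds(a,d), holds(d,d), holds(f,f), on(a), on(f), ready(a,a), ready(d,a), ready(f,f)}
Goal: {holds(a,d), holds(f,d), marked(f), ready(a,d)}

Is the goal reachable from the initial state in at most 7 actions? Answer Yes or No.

Yes

1. grab(f,f)  →  {holds(a,d), holds(d,d), marked(f), on(a), on(f), ready(a,a), ready(d,a), ready(f,f)}
2. drop(f,d)  →  {holds(a,d), holds(f,d), marked(f), on(a), on(f), ready(a,a), ready(d,a), ready(f,f)}
3. swap(a)  →  {holds(a,a), holds(a,d), holds(f,d), marked(a), marked(f), on(a), on(f), ready(d,a), ready(f,f)}
4. drop(d,a)  →  {holds(a,d), holds(d,a), holds(f,d), marked(a), marked(f), on(a), on(f), ready(d,a), ready(f,f)}
5. flip(a,d)  →  {holds(a,d), holds(f,d), marked(a), marked(f), on(a), on(f), ready(a,d), ready(d,a), ready(f,f)}
optimal plan length = 5; 5 ≤ 7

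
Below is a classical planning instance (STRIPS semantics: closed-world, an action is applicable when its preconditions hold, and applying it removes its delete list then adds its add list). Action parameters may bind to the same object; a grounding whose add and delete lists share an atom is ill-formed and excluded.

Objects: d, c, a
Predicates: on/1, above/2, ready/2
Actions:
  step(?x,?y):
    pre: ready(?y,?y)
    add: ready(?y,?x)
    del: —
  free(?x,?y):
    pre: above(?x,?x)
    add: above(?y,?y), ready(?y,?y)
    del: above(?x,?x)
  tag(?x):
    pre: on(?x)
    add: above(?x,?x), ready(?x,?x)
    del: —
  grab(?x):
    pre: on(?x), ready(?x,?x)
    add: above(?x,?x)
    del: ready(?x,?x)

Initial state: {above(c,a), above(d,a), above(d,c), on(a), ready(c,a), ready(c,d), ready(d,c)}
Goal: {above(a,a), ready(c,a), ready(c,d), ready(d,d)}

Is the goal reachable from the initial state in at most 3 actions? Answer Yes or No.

Yes

1. tag(a)  →  {above(a,a), above(c,a), above(d,a), above(d,c), on(a), ready(a,a), ready(c,a), ready(c,d), ready(d,c)}
2. free(a,d)  →  {above(c,a), above(d,a), above(d,c), above(d,d), on(a), ready(a,a), ready(c,a), ready(c,d), ready(d,c), ready(d,d)}
3. free(d,a)  →  {above(a,a), above(c,a), above(d,a), above(d,c), on(a), ready(a,a), ready(c,a), ready(c,d), ready(d,c), ready(d,d)}
optimal plan length = 3; 3 ≤ 3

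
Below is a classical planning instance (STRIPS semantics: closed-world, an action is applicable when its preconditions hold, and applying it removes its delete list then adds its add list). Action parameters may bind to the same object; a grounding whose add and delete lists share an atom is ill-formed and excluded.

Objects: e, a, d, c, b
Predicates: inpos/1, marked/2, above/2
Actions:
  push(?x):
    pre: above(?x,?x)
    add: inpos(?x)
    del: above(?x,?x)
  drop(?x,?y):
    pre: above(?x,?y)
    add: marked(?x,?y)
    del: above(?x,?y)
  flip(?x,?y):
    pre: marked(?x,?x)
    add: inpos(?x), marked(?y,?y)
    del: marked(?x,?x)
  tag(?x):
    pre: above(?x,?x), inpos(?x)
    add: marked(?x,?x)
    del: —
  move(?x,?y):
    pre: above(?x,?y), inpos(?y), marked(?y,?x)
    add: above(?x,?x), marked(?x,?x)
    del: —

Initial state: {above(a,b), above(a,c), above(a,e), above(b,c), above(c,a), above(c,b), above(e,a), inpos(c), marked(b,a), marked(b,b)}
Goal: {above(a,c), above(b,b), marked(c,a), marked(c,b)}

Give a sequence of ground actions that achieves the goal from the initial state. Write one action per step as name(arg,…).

drop(c,a); drop(c,b); move(b,c)

1. drop(c,a)  →  {above(a,b), above(a,c), above(a,e), above(b,c), above(c,b), above(e,a), inpos(c), marked(b,a), marked(b,b), marked(c,a)}
2. drop(c,b)  →  {above(a,b), above(a,c), above(a,e), above(b,c), above(e,a), inpos(c), marked(b,a), marked(b,b), marked(c,a), marked(c,b)}
3. move(b,c)  →  {above(a,b), above(a,c), above(a,e), above(b,b), above(b,c), above(e,a), inpos(c), marked(b,a), marked(b,b), marked(c,a), marked(c,b)}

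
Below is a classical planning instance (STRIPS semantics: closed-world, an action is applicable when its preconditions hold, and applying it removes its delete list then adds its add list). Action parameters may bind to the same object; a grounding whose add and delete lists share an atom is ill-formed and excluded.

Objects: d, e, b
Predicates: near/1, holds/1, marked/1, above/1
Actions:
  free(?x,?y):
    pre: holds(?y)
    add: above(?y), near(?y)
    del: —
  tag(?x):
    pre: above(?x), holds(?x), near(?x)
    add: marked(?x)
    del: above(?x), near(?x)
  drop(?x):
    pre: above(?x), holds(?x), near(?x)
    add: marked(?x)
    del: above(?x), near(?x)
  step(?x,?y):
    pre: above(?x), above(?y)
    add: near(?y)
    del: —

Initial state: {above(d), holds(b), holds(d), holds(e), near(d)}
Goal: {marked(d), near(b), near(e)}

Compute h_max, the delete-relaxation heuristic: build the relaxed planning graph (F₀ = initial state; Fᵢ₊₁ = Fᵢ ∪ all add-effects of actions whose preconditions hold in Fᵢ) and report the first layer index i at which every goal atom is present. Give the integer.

1

F0 = init (5 atoms)
F1 = F0 ∪ {above(b), above(e), marked(d), near(b), near(e)}  (10 atoms)
goal ⊆ F1  ⇒  h_max = 1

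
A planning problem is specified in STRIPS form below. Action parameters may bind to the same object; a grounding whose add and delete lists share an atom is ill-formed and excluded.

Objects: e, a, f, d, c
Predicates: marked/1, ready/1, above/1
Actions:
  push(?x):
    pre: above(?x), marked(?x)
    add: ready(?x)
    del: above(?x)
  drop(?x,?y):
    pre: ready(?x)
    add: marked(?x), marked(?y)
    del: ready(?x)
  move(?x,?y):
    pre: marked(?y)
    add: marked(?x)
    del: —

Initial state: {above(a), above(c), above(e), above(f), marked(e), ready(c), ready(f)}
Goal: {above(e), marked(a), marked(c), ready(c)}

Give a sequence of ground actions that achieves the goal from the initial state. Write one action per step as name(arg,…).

1. drop(f,a)  →  {above(a), above(c), above(e), above(f), marked(a), marked(e), marked(f), ready(c)}
2. move(c,e)  →  {above(a), above(c), above(e), above(f), marked(a), marked(c), marked(e), marked(f), ready(c)}

drop(f,a); move(c,e)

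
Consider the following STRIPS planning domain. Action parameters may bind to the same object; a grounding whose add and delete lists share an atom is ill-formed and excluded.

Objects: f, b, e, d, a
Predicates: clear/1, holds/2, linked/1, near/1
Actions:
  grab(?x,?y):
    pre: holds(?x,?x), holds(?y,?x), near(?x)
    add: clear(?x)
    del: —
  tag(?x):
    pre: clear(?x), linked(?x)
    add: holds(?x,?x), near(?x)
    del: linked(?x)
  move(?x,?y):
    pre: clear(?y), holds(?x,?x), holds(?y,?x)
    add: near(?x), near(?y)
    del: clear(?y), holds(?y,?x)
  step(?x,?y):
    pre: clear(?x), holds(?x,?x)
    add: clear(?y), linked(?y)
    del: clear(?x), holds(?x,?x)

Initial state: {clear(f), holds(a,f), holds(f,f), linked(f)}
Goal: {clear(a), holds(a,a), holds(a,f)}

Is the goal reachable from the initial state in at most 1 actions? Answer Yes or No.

No

1. step(f,a)  →  {clear(a), holds(a,f), linked(a), linked(f)}
2. tag(a)  →  {clear(a), holds(a,a), holds(a,f), linked(f), near(a)}
optimal plan length = 2; 2 > 1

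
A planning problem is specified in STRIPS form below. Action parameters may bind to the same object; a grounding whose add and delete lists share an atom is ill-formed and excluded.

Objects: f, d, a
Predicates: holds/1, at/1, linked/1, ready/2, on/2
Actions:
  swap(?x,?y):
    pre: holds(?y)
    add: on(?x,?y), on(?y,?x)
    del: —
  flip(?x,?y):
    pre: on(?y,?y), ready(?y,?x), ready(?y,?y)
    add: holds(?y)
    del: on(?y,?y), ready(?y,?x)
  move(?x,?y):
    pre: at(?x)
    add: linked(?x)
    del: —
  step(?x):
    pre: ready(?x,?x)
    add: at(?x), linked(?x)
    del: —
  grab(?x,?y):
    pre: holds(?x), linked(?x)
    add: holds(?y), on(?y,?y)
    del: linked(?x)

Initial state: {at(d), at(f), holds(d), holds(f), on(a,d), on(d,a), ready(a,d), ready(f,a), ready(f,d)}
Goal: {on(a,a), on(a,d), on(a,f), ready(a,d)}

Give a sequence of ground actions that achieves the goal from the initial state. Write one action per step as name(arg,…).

1. swap(a,f)  →  {at(d), at(f), holds(d), holds(f), on(a,d), on(a,f), on(d,a), on(f,a), ready(a,d), ready(f,a), ready(f,d)}
2. move(f,f)  →  {at(d), at(f), holds(d), holds(f), linked(f), on(a,d), on(a,f), on(d,a), on(f,a), ready(a,d), ready(f,a), ready(f,d)}
3. grab(f,a)  →  {at(d), at(f), holds(a), holds(d), holds(f), on(a,a), on(a,d), on(a,f), on(d,a), on(f,a), ready(a,d), ready(f,a), ready(f,d)}

swap(a,f); move(f,f); grab(f,a)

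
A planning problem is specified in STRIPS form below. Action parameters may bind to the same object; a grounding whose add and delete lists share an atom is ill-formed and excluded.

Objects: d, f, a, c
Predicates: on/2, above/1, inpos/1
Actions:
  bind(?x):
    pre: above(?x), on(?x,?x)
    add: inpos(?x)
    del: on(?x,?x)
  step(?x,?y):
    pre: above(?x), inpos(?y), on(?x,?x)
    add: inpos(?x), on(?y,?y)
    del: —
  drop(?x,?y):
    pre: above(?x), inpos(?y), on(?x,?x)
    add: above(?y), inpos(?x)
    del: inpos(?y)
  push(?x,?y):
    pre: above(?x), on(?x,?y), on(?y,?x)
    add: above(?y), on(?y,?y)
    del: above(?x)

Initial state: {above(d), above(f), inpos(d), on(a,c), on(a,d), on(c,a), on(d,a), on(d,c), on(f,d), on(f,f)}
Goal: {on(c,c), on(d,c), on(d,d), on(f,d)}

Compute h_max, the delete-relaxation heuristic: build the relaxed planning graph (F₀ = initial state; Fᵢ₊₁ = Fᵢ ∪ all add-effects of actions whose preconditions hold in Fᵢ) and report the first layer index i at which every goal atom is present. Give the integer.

2

F0 = init (10 atoms)
F1 = F0 ∪ {above(a), inpos(f), on(a,a), on(d,d)}  (14 atoms)
F2 = F1 ∪ {above(c), inpos(a), on(c,c)}  (17 atoms)
goal ⊆ F2  ⇒  h_max = 2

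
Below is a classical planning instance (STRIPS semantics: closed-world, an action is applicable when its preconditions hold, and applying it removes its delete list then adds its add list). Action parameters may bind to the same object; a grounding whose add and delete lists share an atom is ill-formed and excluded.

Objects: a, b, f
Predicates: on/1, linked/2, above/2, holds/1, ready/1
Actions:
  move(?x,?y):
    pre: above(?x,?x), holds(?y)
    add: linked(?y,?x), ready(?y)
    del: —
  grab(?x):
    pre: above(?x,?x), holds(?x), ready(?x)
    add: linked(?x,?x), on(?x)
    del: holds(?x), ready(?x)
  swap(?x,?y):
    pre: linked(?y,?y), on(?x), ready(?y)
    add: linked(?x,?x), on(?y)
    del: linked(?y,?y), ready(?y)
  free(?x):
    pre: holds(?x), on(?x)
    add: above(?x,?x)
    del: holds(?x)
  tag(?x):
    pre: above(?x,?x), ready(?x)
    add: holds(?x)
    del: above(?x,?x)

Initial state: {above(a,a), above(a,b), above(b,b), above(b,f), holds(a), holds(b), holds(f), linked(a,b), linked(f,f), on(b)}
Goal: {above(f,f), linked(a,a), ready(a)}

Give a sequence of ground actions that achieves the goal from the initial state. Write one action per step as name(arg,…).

1. move(a,a)  →  {above(a,a), above(a,b), above(b,b), above(b,f), holds(a), holds(b), holds(f), linked(a,a), linked(a,b), linked(f,f), on(b), ready(a)}
2. move(a,f)  →  {above(a,a), above(a,b), above(b,b), above(b,f), holds(a), holds(b), holds(f), linked(a,a), linked(a,b), linked(f,a), linked(f,f), on(b), ready(a), ready(f)}
3. swap(b,f)  →  {above(a,a), above(a,b), above(b,b), above(b,f), holds(a), holds(b), holds(f), linked(a,a), linked(a,b), linked(b,b), linked(f,a), on(b), on(f), ready(a)}
4. free(f)  →  {above(a,a), above(a,b), above(b,b), above(b,f), above(f,f), holds(a), holds(b), linked(a,a), linked(a,b), linked(b,b), linked(f,a), on(b), on(f), ready(a)}

move(a,a); move(a,f); swap(b,f); free(f)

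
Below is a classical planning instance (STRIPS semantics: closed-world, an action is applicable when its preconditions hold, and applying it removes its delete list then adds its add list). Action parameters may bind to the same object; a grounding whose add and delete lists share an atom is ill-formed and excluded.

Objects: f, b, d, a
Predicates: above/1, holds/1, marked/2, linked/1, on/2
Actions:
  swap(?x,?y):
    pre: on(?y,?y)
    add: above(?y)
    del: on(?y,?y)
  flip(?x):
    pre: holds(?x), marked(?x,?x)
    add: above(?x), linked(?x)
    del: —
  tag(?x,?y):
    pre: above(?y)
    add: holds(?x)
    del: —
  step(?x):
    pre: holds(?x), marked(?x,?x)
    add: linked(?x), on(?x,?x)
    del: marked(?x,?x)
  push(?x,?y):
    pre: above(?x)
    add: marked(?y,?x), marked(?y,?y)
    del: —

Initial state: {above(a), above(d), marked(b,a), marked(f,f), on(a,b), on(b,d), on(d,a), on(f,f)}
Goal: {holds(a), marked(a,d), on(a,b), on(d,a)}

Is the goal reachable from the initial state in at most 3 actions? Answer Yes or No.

1. tag(a,d)  →  {above(a), above(d), holds(a), marked(b,a), marked(f,f), on(a,b), on(b,d), on(d,a), on(f,f)}
2. push(d,a)  →  {above(a), above(d), holds(a), marked(a,a), marked(a,d), marked(b,a), marked(f,f), on(a,b), on(b,d), on(d,a), on(f,f)}
optimal plan length = 2; 2 ≤ 3

Yes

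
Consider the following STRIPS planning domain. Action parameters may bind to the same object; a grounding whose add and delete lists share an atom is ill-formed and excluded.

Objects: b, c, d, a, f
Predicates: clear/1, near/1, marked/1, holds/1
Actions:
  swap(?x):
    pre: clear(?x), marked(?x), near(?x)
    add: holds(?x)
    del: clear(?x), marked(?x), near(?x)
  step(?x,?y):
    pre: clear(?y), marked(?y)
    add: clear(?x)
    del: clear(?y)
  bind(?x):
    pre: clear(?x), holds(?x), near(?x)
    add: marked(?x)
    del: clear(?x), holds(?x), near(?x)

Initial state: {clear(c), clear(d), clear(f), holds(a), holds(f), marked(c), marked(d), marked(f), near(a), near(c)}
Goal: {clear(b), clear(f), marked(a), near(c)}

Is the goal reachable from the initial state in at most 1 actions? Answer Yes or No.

No

1. step(b,c)  →  {clear(b), clear(d), clear(f), holds(a), holds(f), marked(c), marked(d), marked(f), near(a), near(c)}
2. step(a,d)  →  {clear(a), clear(b), clear(f), holds(a), holds(f), marked(c), marked(d), marked(f), near(a), near(c)}
3. bind(a)  →  {clear(b), clear(f), holds(f), marked(a), marked(c), marked(d), marked(f), near(c)}
optimal plan length = 3; 3 > 1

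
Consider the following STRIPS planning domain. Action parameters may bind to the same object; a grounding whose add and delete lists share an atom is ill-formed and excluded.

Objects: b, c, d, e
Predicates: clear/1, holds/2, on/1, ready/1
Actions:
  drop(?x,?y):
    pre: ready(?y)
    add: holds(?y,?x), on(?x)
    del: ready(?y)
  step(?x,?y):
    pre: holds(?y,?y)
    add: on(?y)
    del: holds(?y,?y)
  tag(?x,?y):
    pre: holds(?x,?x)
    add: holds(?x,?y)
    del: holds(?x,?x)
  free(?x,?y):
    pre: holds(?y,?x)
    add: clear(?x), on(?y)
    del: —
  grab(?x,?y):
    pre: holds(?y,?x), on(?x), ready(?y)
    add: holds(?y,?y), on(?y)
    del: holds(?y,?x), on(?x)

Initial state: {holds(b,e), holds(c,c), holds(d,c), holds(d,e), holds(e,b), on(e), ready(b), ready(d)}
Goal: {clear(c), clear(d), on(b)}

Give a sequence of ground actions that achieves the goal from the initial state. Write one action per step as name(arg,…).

1. drop(d,b)  →  {holds(b,d), holds(b,e), holds(c,c), holds(d,c), holds(d,e), holds(e,b), on(d), on(e), ready(d)}
2. free(c,c)  →  {clear(c), holds(b,d), holds(b,e), holds(c,c), holds(d,c), holds(d,e), holds(e,b), on(c), on(d), on(e), ready(d)}
3. free(d,b)  →  {clear(c), clear(d), holds(b,d), holds(b,e), holds(c,c), holds(d,c), holds(d,e), holds(e,b), on(b), on(c), on(d), on(e), ready(d)}

drop(d,b); free(c,c); free(d,b)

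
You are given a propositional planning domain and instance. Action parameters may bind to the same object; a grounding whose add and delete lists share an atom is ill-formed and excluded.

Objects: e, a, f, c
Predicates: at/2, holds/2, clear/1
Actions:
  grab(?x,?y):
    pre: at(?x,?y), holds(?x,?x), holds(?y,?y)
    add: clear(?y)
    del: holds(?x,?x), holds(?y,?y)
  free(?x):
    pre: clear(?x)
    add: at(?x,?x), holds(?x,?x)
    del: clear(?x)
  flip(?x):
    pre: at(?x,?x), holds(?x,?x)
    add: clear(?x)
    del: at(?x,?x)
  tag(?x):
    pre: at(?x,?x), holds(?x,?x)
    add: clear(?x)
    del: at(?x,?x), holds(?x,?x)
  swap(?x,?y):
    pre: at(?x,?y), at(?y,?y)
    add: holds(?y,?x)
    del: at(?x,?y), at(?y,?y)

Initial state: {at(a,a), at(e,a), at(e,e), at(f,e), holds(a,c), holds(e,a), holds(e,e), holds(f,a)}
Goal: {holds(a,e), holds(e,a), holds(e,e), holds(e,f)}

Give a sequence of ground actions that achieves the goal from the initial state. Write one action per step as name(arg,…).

swap(e,a); swap(f,e)

1. swap(e,a)  →  {at(e,e), at(f,e), holds(a,c), holds(a,e), holds(e,a), holds(e,e), holds(f,a)}
2. swap(f,e)  →  {holds(a,c), holds(a,e), holds(e,a), holds(e,e), holds(e,f), holds(f,a)}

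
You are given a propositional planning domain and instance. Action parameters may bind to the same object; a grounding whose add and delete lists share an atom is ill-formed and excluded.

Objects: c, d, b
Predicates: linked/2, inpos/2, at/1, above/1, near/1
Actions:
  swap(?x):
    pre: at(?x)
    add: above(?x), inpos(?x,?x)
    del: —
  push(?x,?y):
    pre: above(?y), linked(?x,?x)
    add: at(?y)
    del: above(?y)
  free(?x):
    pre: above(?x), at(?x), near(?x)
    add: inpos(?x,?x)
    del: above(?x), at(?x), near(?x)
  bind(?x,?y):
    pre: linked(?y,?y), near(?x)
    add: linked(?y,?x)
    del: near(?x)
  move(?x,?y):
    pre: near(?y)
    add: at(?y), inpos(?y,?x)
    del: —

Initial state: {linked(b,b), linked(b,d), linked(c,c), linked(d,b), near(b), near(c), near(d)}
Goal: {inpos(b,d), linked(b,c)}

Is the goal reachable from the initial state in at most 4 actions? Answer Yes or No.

Yes

1. bind(c,b)  →  {linked(b,b), linked(b,c), linked(b,d), linked(c,c), linked(d,b), near(b), near(d)}
2. move(d,b)  →  {at(b), inpos(b,d), linked(b,b), linked(b,c), linked(b,d), linked(c,c), linked(d,b), near(b), near(d)}
optimal plan length = 2; 2 ≤ 4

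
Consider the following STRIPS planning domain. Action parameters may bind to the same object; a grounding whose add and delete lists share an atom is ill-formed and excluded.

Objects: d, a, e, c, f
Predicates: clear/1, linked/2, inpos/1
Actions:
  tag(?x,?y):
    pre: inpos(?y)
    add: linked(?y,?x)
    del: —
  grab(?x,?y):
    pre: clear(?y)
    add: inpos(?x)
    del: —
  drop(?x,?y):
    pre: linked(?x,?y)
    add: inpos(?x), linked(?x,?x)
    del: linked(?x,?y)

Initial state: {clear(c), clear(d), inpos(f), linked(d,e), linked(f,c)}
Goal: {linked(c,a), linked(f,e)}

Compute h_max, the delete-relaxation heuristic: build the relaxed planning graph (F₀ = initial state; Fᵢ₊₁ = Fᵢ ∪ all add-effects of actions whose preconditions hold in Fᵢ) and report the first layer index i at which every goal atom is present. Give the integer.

2

F0 = init (5 atoms)
F1 = F0 ∪ {inpos(a), inpos(c), inpos(d), inpos(e), linked(d,d), linked(f,a), linked(f,d), linked(f,e), linked(f,f)}  (14 atoms)
F2 = F1 ∪ {linked(a,a), linked(a,c), linked(a,d), linked(a,e), linked(a,f), linked(c,a), linked(c,c), linked(c,d), linked(c,e), linked(c,f), linked(d,a), linked(d,c), linked(d,f), linked(e,a), linked(e,c), linked(e,d), linked(e,e), linked(e,f)}  (32 atoms)
goal ⊆ F2  ⇒  h_max = 2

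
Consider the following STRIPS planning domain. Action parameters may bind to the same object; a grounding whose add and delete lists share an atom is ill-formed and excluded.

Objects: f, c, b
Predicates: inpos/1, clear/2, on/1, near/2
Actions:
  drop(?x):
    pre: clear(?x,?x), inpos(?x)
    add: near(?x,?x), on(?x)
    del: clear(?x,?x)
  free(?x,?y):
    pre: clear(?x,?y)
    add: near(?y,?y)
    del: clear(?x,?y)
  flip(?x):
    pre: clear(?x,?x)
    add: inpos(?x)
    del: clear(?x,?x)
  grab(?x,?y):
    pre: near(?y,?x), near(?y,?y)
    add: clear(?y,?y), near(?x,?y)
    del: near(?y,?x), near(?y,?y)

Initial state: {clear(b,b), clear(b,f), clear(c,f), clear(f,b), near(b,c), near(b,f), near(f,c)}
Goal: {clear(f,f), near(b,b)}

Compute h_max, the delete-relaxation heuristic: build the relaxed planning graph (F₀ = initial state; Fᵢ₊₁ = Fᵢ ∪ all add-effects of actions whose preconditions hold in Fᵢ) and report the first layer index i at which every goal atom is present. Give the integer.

2

F0 = init (7 atoms)
F1 = F0 ∪ {inpos(b), near(b,b), near(f,f)}  (10 atoms)
F2 = F1 ∪ {clear(f,f), near(c,b), near(c,f), near(f,b), on(b)}  (15 atoms)
goal ⊆ F2  ⇒  h_max = 2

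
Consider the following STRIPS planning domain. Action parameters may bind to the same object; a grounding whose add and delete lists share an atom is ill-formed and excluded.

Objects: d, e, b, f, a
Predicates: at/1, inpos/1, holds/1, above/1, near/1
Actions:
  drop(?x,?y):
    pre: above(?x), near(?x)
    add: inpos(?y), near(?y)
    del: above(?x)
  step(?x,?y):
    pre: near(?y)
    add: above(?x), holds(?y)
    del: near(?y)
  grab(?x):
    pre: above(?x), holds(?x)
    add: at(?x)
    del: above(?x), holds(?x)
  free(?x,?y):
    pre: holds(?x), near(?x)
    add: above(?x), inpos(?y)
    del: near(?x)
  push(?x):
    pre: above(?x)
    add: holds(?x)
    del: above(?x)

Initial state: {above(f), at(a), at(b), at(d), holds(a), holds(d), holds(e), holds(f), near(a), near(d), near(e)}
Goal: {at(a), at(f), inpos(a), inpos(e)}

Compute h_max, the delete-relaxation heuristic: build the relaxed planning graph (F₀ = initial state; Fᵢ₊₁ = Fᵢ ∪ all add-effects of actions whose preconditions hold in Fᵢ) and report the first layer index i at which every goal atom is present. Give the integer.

F0 = init (11 atoms)
F1 = F0 ∪ {above(a), above(b), above(d), above(e), at(f), inpos(a), inpos(b), inpos(d), inpos(e), inpos(f)}  (21 atoms)
goal ⊆ F1  ⇒  h_max = 1

1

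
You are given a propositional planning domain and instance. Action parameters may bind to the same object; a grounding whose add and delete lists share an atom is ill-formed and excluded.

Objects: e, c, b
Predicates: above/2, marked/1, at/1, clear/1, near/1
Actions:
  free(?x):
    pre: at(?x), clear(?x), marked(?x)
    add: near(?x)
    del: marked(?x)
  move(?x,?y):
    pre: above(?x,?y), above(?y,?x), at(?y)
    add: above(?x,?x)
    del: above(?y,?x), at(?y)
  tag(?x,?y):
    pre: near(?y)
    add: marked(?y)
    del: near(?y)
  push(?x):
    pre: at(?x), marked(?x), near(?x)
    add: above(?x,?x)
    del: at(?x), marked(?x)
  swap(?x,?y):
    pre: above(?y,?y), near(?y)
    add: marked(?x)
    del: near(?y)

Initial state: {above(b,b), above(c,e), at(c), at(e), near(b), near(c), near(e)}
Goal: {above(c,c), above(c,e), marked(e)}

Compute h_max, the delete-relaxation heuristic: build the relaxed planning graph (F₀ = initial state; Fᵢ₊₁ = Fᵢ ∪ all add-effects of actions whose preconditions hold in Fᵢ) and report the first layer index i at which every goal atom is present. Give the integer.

2

F0 = init (7 atoms)
F1 = F0 ∪ {marked(b), marked(c), marked(e)}  (10 atoms)
F2 = F1 ∪ {above(c,c), above(e,e)}  (12 atoms)
goal ⊆ F2  ⇒  h_max = 2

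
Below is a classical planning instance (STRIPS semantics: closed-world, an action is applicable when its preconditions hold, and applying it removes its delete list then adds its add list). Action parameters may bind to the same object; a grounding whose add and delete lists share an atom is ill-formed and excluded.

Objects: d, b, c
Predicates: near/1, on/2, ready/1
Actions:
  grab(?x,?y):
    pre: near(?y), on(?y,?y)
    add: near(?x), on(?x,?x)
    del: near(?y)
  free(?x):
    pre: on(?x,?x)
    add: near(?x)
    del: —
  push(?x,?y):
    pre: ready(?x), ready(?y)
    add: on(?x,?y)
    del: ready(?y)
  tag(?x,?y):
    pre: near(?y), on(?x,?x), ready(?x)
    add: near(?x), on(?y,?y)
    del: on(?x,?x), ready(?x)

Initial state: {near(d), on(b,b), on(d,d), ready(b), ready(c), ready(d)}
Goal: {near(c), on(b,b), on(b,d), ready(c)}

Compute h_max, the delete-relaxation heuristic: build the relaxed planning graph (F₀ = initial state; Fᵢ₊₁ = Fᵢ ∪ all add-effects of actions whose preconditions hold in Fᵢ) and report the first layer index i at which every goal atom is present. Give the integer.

1

F0 = init (6 atoms)
F1 = F0 ∪ {near(b), near(c), on(b,c), on(b,d), on(c,b), on(c,c), on(c,d), on(d,b), on(d,c)}  (15 atoms)
goal ⊆ F1  ⇒  h_max = 1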